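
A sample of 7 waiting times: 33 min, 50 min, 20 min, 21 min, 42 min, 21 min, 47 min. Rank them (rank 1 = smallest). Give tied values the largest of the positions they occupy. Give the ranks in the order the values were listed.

4, 7, 1, 3, 5, 3, 6

Sorted (ascending): 20, 21, 21, 33, 42, 47, 50
The 2 values of 21 occupy positions 2–3 → each gets rank 3.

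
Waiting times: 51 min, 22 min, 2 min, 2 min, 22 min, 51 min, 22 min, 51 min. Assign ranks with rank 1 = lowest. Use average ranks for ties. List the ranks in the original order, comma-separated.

Sorted (ascending): 2, 2, 22, 22, 22, 51, 51, 51
The 2 values of 2 occupy positions 1–2 → average rank (1+2)/2 = 1.5.
The 3 values of 22 occupy positions 3–5 → average rank 4.
The 3 values of 51 occupy positions 6–8 → average rank 7.

7, 4, 1.5, 1.5, 4, 7, 4, 7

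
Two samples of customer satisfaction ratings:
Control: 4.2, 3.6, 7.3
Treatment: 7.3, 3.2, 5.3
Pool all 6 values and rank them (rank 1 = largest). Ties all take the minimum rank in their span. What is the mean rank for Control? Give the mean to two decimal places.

3.33

Sorted (descending): 7.3, 7.3, 5.3, 4.2, 3.6, 3.2
The 2 values of 7.3 occupy positions 1–2 → each gets rank 1.
Control values → pooled ranks: 4.2→4, 3.6→5, 7.3→1
Mean rank = (4 + 5 + 1) / 3 = 3.33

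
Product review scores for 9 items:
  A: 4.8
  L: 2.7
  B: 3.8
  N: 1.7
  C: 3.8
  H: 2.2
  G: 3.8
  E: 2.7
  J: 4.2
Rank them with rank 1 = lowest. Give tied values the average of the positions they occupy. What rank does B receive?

6

Sorted (ascending): 1.7, 2.2, 2.7, 2.7, 3.8, 3.8, 3.8, 4.2, 4.8
The 2 values of 2.7 occupy positions 3–4 → average rank (3+4)/2 = 3.5.
The 3 values of 3.8 occupy positions 5–7 → average rank 6.
B has value 3.8 → rank 6.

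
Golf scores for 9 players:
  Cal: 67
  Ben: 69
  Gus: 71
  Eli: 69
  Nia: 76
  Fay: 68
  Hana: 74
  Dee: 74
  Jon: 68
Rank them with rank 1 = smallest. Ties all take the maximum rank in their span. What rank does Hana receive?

8

Sorted (ascending): 67, 68, 68, 69, 69, 71, 74, 74, 76
The 2 values of 68 occupy positions 2–3 → each gets rank 3.
The 2 values of 69 occupy positions 4–5 → each gets rank 5.
The 2 values of 74 occupy positions 7–8 → each gets rank 8.
Hana has value 74 → rank 8.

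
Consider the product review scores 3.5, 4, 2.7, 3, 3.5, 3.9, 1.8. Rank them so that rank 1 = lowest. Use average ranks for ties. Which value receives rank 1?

1.8

Sorted (ascending): 1.8, 2.7, 3, 3.5, 3.5, 3.9, 4
The 2 values of 3.5 occupy positions 4–5 → average rank (4+5)/2 = 4.5.
Rank 1 → value 1.8.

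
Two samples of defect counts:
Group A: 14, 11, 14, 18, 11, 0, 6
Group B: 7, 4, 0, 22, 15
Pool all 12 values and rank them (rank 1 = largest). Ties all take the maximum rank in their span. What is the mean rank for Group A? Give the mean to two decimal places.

Sorted (descending): 22, 18, 15, 14, 14, 11, 11, 7, 6, 4, 0, 0
The 2 values of 14 occupy positions 4–5 → each gets rank 5.
The 2 values of 11 occupy positions 6–7 → each gets rank 7.
The 2 values of 0 occupy positions 11–12 → each gets rank 12.
Group A values → pooled ranks: 14→5, 11→7, 14→5, 18→2, 11→7, 0→12, 6→9
Mean rank = (5 + 7 + 5 + 2 + 7 + 12 + 9) / 7 = 6.71

6.71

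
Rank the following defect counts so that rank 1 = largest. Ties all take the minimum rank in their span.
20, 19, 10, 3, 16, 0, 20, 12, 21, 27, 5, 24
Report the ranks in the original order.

4, 6, 9, 11, 7, 12, 4, 8, 3, 1, 10, 2

Sorted (descending): 27, 24, 21, 20, 20, 19, 16, 12, 10, 5, 3, 0
The 2 values of 20 occupy positions 4–5 → each gets rank 4.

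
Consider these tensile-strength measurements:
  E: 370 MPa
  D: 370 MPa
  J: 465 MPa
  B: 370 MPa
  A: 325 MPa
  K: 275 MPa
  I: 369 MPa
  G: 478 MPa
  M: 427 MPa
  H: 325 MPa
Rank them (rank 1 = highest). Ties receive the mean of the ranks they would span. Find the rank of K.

Sorted (descending): 478, 465, 427, 370, 370, 370, 369, 325, 325, 275
The 3 values of 370 occupy positions 4–6 → average rank 5.
The 2 values of 325 occupy positions 8–9 → average rank (8+9)/2 = 8.5.
K has value 275 MPa → rank 10.

10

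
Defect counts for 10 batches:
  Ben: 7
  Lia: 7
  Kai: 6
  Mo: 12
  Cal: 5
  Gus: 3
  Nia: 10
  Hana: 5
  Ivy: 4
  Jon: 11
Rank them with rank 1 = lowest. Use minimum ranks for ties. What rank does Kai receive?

Sorted (ascending): 3, 4, 5, 5, 6, 7, 7, 10, 11, 12
The 2 values of 5 occupy positions 3–4 → each gets rank 3.
The 2 values of 7 occupy positions 6–7 → each gets rank 6.
Kai has value 6 → rank 5.

5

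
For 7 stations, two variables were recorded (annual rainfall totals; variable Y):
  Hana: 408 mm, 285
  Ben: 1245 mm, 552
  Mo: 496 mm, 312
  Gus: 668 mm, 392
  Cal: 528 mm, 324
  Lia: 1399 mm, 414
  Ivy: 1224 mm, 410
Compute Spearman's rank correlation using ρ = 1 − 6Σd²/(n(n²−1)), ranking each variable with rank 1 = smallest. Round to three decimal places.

0.964

Ranks of variable 1: 1, 6, 2, 4, 3, 7, 5
Ranks of variable 2: 1, 7, 2, 4, 3, 6, 5
d = r₁ − r₂: 0, -1, 0, 0, 0, 1, 0
d²: 0, 1, 0, 0, 0, 1, 0; Σd² = 2
ρ = 1 − 6·2/(7·48) = 1 − 12/336 = 0.964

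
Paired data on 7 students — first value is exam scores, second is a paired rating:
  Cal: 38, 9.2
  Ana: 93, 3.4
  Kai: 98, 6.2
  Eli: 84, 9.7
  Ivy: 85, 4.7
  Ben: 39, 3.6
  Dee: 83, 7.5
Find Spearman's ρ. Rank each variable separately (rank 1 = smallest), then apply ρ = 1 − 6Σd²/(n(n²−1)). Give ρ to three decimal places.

Ranks of variable 1: 1, 6, 7, 4, 5, 2, 3
Ranks of variable 2: 6, 1, 4, 7, 3, 2, 5
d = r₁ − r₂: -5, 5, 3, -3, 2, 0, -2
d²: 25, 25, 9, 9, 4, 0, 4; Σd² = 76
ρ = 1 − 6·76/(7·48) = 1 − 456/336 = -0.357

-0.357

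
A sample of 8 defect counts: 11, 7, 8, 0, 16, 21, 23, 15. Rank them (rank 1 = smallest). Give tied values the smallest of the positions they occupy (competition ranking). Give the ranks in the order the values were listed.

4, 2, 3, 1, 6, 7, 8, 5

Sorted (ascending): 0, 7, 8, 11, 15, 16, 21, 23
No ties — each value takes its position as its rank.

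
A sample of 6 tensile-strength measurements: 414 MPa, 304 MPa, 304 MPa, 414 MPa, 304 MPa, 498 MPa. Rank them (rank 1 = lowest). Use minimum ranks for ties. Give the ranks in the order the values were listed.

Sorted (ascending): 304, 304, 304, 414, 414, 498
The 3 values of 304 occupy positions 1–3 → each gets rank 1.
The 2 values of 414 occupy positions 4–5 → each gets rank 4.

4, 1, 1, 4, 1, 6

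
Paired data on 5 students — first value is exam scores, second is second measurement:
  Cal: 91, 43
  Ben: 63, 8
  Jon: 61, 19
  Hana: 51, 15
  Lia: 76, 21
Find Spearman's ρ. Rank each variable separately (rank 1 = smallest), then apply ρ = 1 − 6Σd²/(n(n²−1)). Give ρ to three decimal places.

0.700

Ranks of variable 1: 5, 3, 2, 1, 4
Ranks of variable 2: 5, 1, 3, 2, 4
d = r₁ − r₂: 0, 2, -1, -1, 0
d²: 0, 4, 1, 1, 0; Σd² = 6
ρ = 1 − 6·6/(5·24) = 1 − 36/120 = 0.700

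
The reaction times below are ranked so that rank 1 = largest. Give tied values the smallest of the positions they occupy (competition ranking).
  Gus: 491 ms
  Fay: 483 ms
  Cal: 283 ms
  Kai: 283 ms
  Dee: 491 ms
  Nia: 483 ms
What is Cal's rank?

5

Sorted (descending): 491, 491, 483, 483, 283, 283
The 2 values of 491 occupy positions 1–2 → each gets rank 1.
The 2 values of 483 occupy positions 3–4 → each gets rank 3.
The 2 values of 283 occupy positions 5–6 → each gets rank 5.
Cal has value 283 ms → rank 5.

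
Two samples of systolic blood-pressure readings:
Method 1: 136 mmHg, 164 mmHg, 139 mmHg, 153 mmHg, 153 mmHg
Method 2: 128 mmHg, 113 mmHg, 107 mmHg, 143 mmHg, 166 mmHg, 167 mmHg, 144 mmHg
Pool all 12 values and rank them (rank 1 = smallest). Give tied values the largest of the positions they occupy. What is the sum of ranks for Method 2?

42

Sorted (ascending): 107, 113, 128, 136, 139, 143, 144, 153, 153, 164, 166, 167
The 2 values of 153 occupy positions 8–9 → each gets rank 9.
Method 2 values → pooled ranks: 128→3, 113→2, 107→1, 143→6, 166→11, 167→12, 144→7
Rank sum = 3 + 2 + 1 + 6 + 11 + 12 + 7 = 42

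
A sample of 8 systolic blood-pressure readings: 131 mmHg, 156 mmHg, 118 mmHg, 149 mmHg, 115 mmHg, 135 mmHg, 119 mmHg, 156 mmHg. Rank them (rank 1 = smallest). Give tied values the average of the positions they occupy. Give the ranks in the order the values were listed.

Sorted (ascending): 115, 118, 119, 131, 135, 149, 156, 156
The 2 values of 156 occupy positions 7–8 → average rank (7+8)/2 = 7.5.

4, 7.5, 2, 6, 1, 5, 3, 7.5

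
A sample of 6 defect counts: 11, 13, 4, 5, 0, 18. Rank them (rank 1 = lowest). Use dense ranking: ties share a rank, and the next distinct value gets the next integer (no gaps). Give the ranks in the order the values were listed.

4, 5, 2, 3, 1, 6

Sorted (ascending): 0, 4, 5, 11, 13, 18
No ties — each value takes its position as its rank.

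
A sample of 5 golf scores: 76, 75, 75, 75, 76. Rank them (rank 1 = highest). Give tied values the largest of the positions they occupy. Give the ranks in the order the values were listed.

Sorted (descending): 76, 76, 75, 75, 75
The 2 values of 76 occupy positions 1–2 → each gets rank 2.
The 3 values of 75 occupy positions 3–5 → each gets rank 5.

2, 5, 5, 5, 2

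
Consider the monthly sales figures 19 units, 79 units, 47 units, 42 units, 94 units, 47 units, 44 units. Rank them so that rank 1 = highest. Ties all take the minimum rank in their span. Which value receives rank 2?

79

Sorted (descending): 94, 79, 47, 47, 44, 42, 19
The 2 values of 47 occupy positions 3–4 → each gets rank 3.
Rank 2 → value 79.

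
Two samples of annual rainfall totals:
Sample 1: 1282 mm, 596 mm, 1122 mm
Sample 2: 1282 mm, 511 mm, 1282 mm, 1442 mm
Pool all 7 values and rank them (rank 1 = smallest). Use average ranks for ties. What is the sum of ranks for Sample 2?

Sorted (ascending): 511, 596, 1122, 1282, 1282, 1282, 1442
The 3 values of 1282 occupy positions 4–6 → average rank 5.
Sample 2 values → pooled ranks: 1282→5, 511→1, 1282→5, 1442→7
Rank sum = 5 + 1 + 5 + 7 = 18

18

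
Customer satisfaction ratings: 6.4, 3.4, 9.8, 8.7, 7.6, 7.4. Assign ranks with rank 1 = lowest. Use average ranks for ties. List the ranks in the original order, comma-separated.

Sorted (ascending): 3.4, 6.4, 7.4, 7.6, 8.7, 9.8
No ties — each value takes its position as its rank.

2, 1, 6, 5, 4, 3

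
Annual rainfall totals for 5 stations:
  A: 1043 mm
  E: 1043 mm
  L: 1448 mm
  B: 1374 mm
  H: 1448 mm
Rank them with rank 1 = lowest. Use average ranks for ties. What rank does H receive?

4.5

Sorted (ascending): 1043, 1043, 1374, 1448, 1448
The 2 values of 1043 occupy positions 1–2 → average rank (1+2)/2 = 1.5.
The 2 values of 1448 occupy positions 4–5 → average rank (4+5)/2 = 4.5.
H has value 1448 mm → rank 4.5.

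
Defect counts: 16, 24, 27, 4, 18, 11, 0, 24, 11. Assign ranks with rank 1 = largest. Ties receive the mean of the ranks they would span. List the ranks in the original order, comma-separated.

Sorted (descending): 27, 24, 24, 18, 16, 11, 11, 4, 0
The 2 values of 24 occupy positions 2–3 → average rank (2+3)/2 = 2.5.
The 2 values of 11 occupy positions 6–7 → average rank (6+7)/2 = 6.5.

5, 2.5, 1, 8, 4, 6.5, 9, 2.5, 6.5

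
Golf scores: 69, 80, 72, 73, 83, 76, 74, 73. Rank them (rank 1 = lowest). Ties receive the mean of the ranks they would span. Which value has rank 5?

Sorted (ascending): 69, 72, 73, 73, 74, 76, 80, 83
The 2 values of 73 occupy positions 3–4 → average rank (3+4)/2 = 3.5.
Rank 5 → value 74.

74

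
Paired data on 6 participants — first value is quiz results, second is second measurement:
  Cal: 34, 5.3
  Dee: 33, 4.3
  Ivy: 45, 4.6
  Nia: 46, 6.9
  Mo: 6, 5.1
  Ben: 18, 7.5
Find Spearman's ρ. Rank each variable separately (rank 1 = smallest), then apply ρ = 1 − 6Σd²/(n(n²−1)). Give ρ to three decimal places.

Ranks of variable 1: 4, 3, 5, 6, 1, 2
Ranks of variable 2: 4, 1, 2, 5, 3, 6
d = r₁ − r₂: 0, 2, 3, 1, -2, -4
d²: 0, 4, 9, 1, 4, 16; Σd² = 34
ρ = 1 − 6·34/(6·35) = 1 − 204/210 = 0.029

0.029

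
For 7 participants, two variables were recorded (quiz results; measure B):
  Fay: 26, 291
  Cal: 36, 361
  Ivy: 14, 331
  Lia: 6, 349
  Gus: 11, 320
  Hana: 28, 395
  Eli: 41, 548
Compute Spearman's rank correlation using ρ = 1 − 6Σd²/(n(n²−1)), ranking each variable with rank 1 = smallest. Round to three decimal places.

Ranks of variable 1: 4, 6, 3, 1, 2, 5, 7
Ranks of variable 2: 1, 5, 3, 4, 2, 6, 7
d = r₁ − r₂: 3, 1, 0, -3, 0, -1, 0
d²: 9, 1, 0, 9, 0, 1, 0; Σd² = 20
ρ = 1 − 6·20/(7·48) = 1 − 120/336 = 0.643

0.643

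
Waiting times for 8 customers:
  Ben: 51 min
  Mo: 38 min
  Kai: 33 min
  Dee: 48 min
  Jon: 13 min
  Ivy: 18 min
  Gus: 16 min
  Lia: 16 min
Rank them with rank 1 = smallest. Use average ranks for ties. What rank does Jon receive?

Sorted (ascending): 13, 16, 16, 18, 33, 38, 48, 51
The 2 values of 16 occupy positions 2–3 → average rank (2+3)/2 = 2.5.
Jon has value 13 min → rank 1.

1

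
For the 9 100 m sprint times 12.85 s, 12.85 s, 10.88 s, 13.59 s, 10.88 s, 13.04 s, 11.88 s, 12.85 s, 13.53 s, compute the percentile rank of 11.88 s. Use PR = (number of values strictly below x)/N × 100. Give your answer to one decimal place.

N = 9.
Strictly below 11.88: 2. Equal to 11.88: 1.
PR = 2/9 × 100 = 22.2

22.2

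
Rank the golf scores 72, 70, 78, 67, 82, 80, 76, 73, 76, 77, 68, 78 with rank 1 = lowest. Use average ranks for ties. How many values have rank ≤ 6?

5

Sorted (ascending): 67, 68, 70, 72, 73, 76, 76, 77, 78, 78, 80, 82
The 2 values of 76 occupy positions 6–7 → average rank (6+7)/2 = 6.5.
The 2 values of 78 occupy positions 9–10 → average rank (9+10)/2 = 9.5.
Ranks ≤ 6: {1, 2, 3, 4, 5} → 5 values.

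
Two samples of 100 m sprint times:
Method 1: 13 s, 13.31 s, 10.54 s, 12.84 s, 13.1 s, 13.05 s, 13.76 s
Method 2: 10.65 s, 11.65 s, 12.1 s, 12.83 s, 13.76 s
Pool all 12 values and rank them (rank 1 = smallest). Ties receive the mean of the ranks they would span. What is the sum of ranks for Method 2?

25.5

Sorted (ascending): 10.54, 10.65, 11.65, 12.1, 12.83, 12.84, 13, 13.05, 13.1, 13.31, 13.76, 13.76
The 2 values of 13.76 occupy positions 11–12 → average rank (11+12)/2 = 11.5.
Method 2 values → pooled ranks: 10.65→2, 11.65→3, 12.1→4, 12.83→5, 13.76→11.5
Rank sum = 2 + 3 + 4 + 5 + 11.5 = 25.5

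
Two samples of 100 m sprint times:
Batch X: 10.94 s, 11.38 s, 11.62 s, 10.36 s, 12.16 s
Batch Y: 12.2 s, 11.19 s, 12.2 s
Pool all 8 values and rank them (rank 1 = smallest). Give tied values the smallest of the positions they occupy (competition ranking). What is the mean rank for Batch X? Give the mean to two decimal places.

Sorted (ascending): 10.36, 10.94, 11.19, 11.38, 11.62, 12.16, 12.2, 12.2
The 2 values of 12.2 occupy positions 7–8 → each gets rank 7.
Batch X values → pooled ranks: 10.94→2, 11.38→4, 11.62→5, 10.36→1, 12.16→6
Mean rank = (2 + 4 + 5 + 1 + 6) / 5 = 3.60

3.60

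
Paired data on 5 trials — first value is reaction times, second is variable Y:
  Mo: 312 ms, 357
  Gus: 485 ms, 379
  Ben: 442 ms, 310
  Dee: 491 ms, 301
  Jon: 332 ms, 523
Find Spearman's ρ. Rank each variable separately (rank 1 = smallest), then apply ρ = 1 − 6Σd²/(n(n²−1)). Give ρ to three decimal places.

Ranks of variable 1: 1, 4, 3, 5, 2
Ranks of variable 2: 3, 4, 2, 1, 5
d = r₁ − r₂: -2, 0, 1, 4, -3
d²: 4, 0, 1, 16, 9; Σd² = 30
ρ = 1 − 6·30/(5·24) = 1 − 180/120 = -0.500

-0.500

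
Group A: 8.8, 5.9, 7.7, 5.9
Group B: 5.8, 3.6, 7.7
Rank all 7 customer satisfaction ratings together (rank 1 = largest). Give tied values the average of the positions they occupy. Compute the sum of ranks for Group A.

Sorted (descending): 8.8, 7.7, 7.7, 5.9, 5.9, 5.8, 3.6
The 2 values of 7.7 occupy positions 2–3 → average rank (2+3)/2 = 2.5.
The 2 values of 5.9 occupy positions 4–5 → average rank (4+5)/2 = 4.5.
Group A values → pooled ranks: 8.8→1, 5.9→4.5, 7.7→2.5, 5.9→4.5
Rank sum = 1 + 4.5 + 2.5 + 4.5 = 12.5

12.5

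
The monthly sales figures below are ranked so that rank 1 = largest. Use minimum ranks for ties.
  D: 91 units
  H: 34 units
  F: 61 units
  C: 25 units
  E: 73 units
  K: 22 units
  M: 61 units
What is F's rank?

Sorted (descending): 91, 73, 61, 61, 34, 25, 22
The 2 values of 61 occupy positions 3–4 → each gets rank 3.
F has value 61 units → rank 3.

3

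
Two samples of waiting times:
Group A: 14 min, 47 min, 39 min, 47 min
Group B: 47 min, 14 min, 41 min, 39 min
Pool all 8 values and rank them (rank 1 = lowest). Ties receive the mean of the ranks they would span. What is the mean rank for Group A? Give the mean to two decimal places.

4.75

Sorted (ascending): 14, 14, 39, 39, 41, 47, 47, 47
The 2 values of 14 occupy positions 1–2 → average rank (1+2)/2 = 1.5.
The 2 values of 39 occupy positions 3–4 → average rank (3+4)/2 = 3.5.
The 3 values of 47 occupy positions 6–8 → average rank 7.
Group A values → pooled ranks: 14→1.5, 47→7, 39→3.5, 47→7
Mean rank = (1.5 + 7 + 3.5 + 7) / 4 = 4.75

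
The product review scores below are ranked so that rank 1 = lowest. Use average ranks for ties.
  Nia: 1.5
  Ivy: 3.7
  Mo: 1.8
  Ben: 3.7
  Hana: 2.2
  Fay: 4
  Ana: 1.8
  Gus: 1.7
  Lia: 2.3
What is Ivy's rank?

7.5

Sorted (ascending): 1.5, 1.7, 1.8, 1.8, 2.2, 2.3, 3.7, 3.7, 4
The 2 values of 1.8 occupy positions 3–4 → average rank (3+4)/2 = 3.5.
The 2 values of 3.7 occupy positions 7–8 → average rank (7+8)/2 = 7.5.
Ivy has value 3.7 → rank 7.5.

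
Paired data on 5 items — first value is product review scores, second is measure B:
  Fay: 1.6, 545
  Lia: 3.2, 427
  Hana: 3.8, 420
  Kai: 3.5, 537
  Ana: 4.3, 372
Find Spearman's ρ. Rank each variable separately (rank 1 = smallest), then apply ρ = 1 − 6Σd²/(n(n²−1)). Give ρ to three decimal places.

-0.900

Ranks of variable 1: 1, 2, 4, 3, 5
Ranks of variable 2: 5, 3, 2, 4, 1
d = r₁ − r₂: -4, -1, 2, -1, 4
d²: 16, 1, 4, 1, 16; Σd² = 38
ρ = 1 − 6·38/(5·24) = 1 − 228/120 = -0.900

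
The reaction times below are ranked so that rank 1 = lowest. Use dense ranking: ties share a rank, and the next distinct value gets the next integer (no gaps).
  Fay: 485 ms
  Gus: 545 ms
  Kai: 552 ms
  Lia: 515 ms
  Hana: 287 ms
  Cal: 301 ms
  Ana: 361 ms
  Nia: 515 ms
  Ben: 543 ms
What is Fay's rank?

4

Sorted (ascending): 287, 301, 361, 485, 515, 515, 543, 545, 552
The 2 values of 515 share dense rank 5.
Remaining distinct values take the next consecutive integers.
Fay has value 485 ms → rank 4.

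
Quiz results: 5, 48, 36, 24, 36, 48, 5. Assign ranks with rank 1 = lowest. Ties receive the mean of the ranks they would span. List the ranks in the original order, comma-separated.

Sorted (ascending): 5, 5, 24, 36, 36, 48, 48
The 2 values of 5 occupy positions 1–2 → average rank (1+2)/2 = 1.5.
The 2 values of 36 occupy positions 4–5 → average rank (4+5)/2 = 4.5.
The 2 values of 48 occupy positions 6–7 → average rank (6+7)/2 = 6.5.

1.5, 6.5, 4.5, 3, 4.5, 6.5, 1.5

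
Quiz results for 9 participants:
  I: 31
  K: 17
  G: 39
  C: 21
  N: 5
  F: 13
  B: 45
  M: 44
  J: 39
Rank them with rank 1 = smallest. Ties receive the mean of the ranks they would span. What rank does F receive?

Sorted (ascending): 5, 13, 17, 21, 31, 39, 39, 44, 45
The 2 values of 39 occupy positions 6–7 → average rank (6+7)/2 = 6.5.
F has value 13 → rank 2.

2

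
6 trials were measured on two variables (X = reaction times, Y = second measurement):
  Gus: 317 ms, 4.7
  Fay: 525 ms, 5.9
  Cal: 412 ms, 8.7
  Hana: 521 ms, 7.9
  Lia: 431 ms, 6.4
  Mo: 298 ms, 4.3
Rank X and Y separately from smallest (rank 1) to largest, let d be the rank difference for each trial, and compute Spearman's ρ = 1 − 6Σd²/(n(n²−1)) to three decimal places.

Ranks of variable 1: 2, 6, 3, 5, 4, 1
Ranks of variable 2: 2, 3, 6, 5, 4, 1
d = r₁ − r₂: 0, 3, -3, 0, 0, 0
d²: 0, 9, 9, 0, 0, 0; Σd² = 18
ρ = 1 − 6·18/(6·35) = 1 − 108/210 = 0.486

0.486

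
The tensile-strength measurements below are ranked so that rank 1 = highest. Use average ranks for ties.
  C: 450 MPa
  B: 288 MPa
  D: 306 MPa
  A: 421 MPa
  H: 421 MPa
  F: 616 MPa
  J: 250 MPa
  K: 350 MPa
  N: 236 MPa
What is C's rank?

Sorted (descending): 616, 450, 421, 421, 350, 306, 288, 250, 236
The 2 values of 421 occupy positions 3–4 → average rank (3+4)/2 = 3.5.
C has value 450 MPa → rank 2.

2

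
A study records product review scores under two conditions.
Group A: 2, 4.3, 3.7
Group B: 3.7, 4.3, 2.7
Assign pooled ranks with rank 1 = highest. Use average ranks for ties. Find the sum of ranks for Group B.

10

Sorted (descending): 4.3, 4.3, 3.7, 3.7, 2.7, 2
The 2 values of 4.3 occupy positions 1–2 → average rank (1+2)/2 = 1.5.
The 2 values of 3.7 occupy positions 3–4 → average rank (3+4)/2 = 3.5.
Group B values → pooled ranks: 3.7→3.5, 4.3→1.5, 2.7→5
Rank sum = 3.5 + 1.5 + 5 = 10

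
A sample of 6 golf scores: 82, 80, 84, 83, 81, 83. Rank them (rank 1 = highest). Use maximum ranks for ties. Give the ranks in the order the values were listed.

Sorted (descending): 84, 83, 83, 82, 81, 80
The 2 values of 83 occupy positions 2–3 → each gets rank 3.

4, 6, 1, 3, 5, 3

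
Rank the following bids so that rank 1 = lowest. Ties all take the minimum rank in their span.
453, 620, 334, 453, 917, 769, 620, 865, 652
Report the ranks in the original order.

Sorted (ascending): 334, 453, 453, 620, 620, 652, 769, 865, 917
The 2 values of 453 occupy positions 2–3 → each gets rank 2.
The 2 values of 620 occupy positions 4–5 → each gets rank 4.

2, 4, 1, 2, 9, 7, 4, 8, 6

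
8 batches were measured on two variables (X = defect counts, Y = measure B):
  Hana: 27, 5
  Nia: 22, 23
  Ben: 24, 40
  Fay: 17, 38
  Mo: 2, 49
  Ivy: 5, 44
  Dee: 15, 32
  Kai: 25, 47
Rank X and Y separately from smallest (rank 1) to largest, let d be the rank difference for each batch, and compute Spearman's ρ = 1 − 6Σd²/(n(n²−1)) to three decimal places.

-0.476

Ranks of variable 1: 8, 5, 6, 4, 1, 2, 3, 7
Ranks of variable 2: 1, 2, 5, 4, 8, 6, 3, 7
d = r₁ − r₂: 7, 3, 1, 0, -7, -4, 0, 0
d²: 49, 9, 1, 0, 49, 16, 0, 0; Σd² = 124
ρ = 1 − 6·124/(8·63) = 1 − 744/504 = -0.476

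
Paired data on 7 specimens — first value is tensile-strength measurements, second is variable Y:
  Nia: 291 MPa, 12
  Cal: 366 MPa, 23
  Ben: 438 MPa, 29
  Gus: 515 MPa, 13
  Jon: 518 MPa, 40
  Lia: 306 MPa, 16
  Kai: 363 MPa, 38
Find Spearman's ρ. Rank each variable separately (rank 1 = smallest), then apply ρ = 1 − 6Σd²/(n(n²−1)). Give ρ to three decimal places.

Ranks of variable 1: 1, 4, 5, 6, 7, 2, 3
Ranks of variable 2: 1, 4, 5, 2, 7, 3, 6
d = r₁ − r₂: 0, 0, 0, 4, 0, -1, -3
d²: 0, 0, 0, 16, 0, 1, 9; Σd² = 26
ρ = 1 − 6·26/(7·48) = 1 − 156/336 = 0.536

0.536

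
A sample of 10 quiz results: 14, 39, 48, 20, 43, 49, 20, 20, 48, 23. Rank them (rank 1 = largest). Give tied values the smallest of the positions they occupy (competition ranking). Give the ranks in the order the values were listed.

Sorted (descending): 49, 48, 48, 43, 39, 23, 20, 20, 20, 14
The 2 values of 48 occupy positions 2–3 → each gets rank 2.
The 3 values of 20 occupy positions 7–9 → each gets rank 7.

10, 5, 2, 7, 4, 1, 7, 7, 2, 6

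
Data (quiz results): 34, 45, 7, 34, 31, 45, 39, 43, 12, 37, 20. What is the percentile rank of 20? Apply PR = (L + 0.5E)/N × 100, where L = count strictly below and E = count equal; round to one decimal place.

N = 11.
Strictly below 20: 2. Equal to 20: 1.
PR = (2 + 0.5·1)/11 × 100 = 22.7

22.7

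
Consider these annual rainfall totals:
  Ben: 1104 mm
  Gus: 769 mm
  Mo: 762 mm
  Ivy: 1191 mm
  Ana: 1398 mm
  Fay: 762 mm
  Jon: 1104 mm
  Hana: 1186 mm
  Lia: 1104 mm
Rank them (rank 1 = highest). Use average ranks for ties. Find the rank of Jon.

5

Sorted (descending): 1398, 1191, 1186, 1104, 1104, 1104, 769, 762, 762
The 3 values of 1104 occupy positions 4–6 → average rank 5.
The 2 values of 762 occupy positions 8–9 → average rank (8+9)/2 = 8.5.
Jon has value 1104 mm → rank 5.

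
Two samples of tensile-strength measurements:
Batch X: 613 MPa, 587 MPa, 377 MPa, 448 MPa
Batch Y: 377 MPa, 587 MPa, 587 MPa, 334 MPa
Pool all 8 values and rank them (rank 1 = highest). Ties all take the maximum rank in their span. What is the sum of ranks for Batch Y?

Sorted (descending): 613, 587, 587, 587, 448, 377, 377, 334
The 3 values of 587 occupy positions 2–4 → each gets rank 4.
The 2 values of 377 occupy positions 6–7 → each gets rank 7.
Batch Y values → pooled ranks: 377→7, 587→4, 587→4, 334→8
Rank sum = 7 + 4 + 4 + 8 = 23

23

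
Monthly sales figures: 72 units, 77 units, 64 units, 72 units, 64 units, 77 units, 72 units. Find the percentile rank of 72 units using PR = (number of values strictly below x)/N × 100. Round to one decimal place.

N = 7.
Strictly below 72: 2. Equal to 72: 3.
PR = 2/7 × 100 = 28.6

28.6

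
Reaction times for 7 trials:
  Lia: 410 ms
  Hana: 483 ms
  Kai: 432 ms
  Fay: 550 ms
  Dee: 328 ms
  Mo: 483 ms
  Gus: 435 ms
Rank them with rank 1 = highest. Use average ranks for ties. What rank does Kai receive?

5

Sorted (descending): 550, 483, 483, 435, 432, 410, 328
The 2 values of 483 occupy positions 2–3 → average rank (2+3)/2 = 2.5.
Kai has value 432 ms → rank 5.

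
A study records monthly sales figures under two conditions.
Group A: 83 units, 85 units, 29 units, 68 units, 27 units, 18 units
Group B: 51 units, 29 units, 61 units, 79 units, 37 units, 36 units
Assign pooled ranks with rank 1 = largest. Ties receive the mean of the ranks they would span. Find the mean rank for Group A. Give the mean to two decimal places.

Sorted (descending): 85, 83, 79, 68, 61, 51, 37, 36, 29, 29, 27, 18
The 2 values of 29 occupy positions 9–10 → average rank (9+10)/2 = 9.5.
Group A values → pooled ranks: 83→2, 85→1, 29→9.5, 68→4, 27→11, 18→12
Mean rank = (2 + 1 + 9.5 + 4 + 11 + 12) / 6 = 6.58

6.58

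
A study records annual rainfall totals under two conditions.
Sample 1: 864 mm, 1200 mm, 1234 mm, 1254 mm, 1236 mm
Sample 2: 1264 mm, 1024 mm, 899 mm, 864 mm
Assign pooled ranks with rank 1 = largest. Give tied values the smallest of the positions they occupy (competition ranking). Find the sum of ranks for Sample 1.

Sorted (descending): 1264, 1254, 1236, 1234, 1200, 1024, 899, 864, 864
The 2 values of 864 occupy positions 8–9 → each gets rank 8.
Sample 1 values → pooled ranks: 864→8, 1200→5, 1234→4, 1254→2, 1236→3
Rank sum = 8 + 5 + 4 + 2 + 3 = 22

22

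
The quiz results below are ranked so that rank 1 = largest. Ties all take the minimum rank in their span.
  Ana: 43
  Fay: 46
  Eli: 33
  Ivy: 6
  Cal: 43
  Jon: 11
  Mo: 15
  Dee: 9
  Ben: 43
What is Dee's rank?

Sorted (descending): 46, 43, 43, 43, 33, 15, 11, 9, 6
The 3 values of 43 occupy positions 2–4 → each gets rank 2.
Dee has value 9 → rank 8.

8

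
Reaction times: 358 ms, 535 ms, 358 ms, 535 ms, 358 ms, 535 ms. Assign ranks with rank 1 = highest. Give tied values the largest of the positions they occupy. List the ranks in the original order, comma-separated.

6, 3, 6, 3, 6, 3

Sorted (descending): 535, 535, 535, 358, 358, 358
The 3 values of 535 occupy positions 1–3 → each gets rank 3.
The 3 values of 358 occupy positions 4–6 → each gets rank 6.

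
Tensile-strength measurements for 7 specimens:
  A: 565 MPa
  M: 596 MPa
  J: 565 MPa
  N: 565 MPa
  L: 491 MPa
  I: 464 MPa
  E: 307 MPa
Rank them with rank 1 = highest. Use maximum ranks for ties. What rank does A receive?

4

Sorted (descending): 596, 565, 565, 565, 491, 464, 307
The 3 values of 565 occupy positions 2–4 → each gets rank 4.
A has value 565 MPa → rank 4.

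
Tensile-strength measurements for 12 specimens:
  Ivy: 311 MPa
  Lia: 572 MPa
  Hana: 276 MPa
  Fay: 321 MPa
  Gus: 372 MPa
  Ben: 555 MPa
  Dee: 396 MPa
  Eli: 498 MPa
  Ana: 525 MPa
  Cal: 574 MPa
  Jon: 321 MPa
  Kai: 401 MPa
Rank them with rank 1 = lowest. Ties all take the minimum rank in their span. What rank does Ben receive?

10

Sorted (ascending): 276, 311, 321, 321, 372, 396, 401, 498, 525, 555, 572, 574
The 2 values of 321 occupy positions 3–4 → each gets rank 3.
Ben has value 555 MPa → rank 10.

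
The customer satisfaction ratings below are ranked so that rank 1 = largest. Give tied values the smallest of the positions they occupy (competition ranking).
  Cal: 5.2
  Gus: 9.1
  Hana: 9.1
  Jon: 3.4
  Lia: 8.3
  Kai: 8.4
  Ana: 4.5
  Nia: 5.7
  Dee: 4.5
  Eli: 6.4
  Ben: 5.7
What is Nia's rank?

6

Sorted (descending): 9.1, 9.1, 8.4, 8.3, 6.4, 5.7, 5.7, 5.2, 4.5, 4.5, 3.4
The 2 values of 9.1 occupy positions 1–2 → each gets rank 1.
The 2 values of 5.7 occupy positions 6–7 → each gets rank 6.
The 2 values of 4.5 occupy positions 9–10 → each gets rank 9.
Nia has value 5.7 → rank 6.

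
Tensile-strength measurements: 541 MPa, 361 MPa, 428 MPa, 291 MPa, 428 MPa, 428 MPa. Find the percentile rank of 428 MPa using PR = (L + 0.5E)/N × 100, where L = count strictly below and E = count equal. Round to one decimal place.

N = 6.
Strictly below 428: 2. Equal to 428: 3.
PR = (2 + 0.5·3)/6 × 100 = 58.3

58.3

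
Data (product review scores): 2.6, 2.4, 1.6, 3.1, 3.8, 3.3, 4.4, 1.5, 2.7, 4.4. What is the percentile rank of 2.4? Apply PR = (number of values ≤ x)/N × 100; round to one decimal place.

N = 10.
Strictly below 2.4: 2. Equal to 2.4: 1.
PR = 3/10 × 100 = 30.0

30.0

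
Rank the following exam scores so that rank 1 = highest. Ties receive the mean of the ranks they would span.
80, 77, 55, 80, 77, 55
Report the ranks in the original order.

Sorted (descending): 80, 80, 77, 77, 55, 55
The 2 values of 80 occupy positions 1–2 → average rank (1+2)/2 = 1.5.
The 2 values of 77 occupy positions 3–4 → average rank (3+4)/2 = 3.5.
The 2 values of 55 occupy positions 5–6 → average rank (5+6)/2 = 5.5.

1.5, 3.5, 5.5, 1.5, 3.5, 5.5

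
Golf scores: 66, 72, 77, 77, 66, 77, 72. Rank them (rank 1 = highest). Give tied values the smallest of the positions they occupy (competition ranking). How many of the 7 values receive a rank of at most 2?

Sorted (descending): 77, 77, 77, 72, 72, 66, 66
The 3 values of 77 occupy positions 1–3 → each gets rank 1.
The 2 values of 72 occupy positions 4–5 → each gets rank 4.
The 2 values of 66 occupy positions 6–7 → each gets rank 6.
Ranks ≤ 2: {1, 1, 1} → 3 values.

3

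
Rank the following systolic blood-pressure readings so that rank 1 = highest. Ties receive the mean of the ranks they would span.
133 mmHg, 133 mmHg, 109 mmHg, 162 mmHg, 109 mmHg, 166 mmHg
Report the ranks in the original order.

3.5, 3.5, 5.5, 2, 5.5, 1

Sorted (descending): 166, 162, 133, 133, 109, 109
The 2 values of 133 occupy positions 3–4 → average rank (3+4)/2 = 3.5.
The 2 values of 109 occupy positions 5–6 → average rank (5+6)/2 = 5.5.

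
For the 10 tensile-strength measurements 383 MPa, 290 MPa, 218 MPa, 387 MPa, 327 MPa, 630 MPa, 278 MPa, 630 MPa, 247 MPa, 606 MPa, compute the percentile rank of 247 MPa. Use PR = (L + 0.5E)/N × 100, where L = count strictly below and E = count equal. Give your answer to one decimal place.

N = 10.
Strictly below 247: 1. Equal to 247: 1.
PR = (1 + 0.5·1)/10 × 100 = 15.0

15.0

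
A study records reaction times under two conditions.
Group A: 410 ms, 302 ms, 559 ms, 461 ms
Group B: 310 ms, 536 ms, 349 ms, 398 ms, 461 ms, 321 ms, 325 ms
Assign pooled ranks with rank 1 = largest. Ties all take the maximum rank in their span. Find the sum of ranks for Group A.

Sorted (descending): 559, 536, 461, 461, 410, 398, 349, 325, 321, 310, 302
The 2 values of 461 occupy positions 3–4 → each gets rank 4.
Group A values → pooled ranks: 410→5, 302→11, 559→1, 461→4
Rank sum = 5 + 11 + 1 + 4 = 21

21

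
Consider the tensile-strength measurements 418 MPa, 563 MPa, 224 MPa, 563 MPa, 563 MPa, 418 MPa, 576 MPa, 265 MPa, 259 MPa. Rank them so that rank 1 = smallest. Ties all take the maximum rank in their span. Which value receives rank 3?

265

Sorted (ascending): 224, 259, 265, 418, 418, 563, 563, 563, 576
The 2 values of 418 occupy positions 4–5 → each gets rank 5.
The 3 values of 563 occupy positions 6–8 → each gets rank 8.
Rank 3 → value 265.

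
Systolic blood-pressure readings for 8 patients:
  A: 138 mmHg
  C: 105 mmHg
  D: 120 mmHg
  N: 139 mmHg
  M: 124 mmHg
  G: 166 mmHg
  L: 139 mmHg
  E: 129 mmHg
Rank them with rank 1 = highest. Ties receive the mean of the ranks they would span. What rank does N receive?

2.5

Sorted (descending): 166, 139, 139, 138, 129, 124, 120, 105
The 2 values of 139 occupy positions 2–3 → average rank (2+3)/2 = 2.5.
N has value 139 mmHg → rank 2.5.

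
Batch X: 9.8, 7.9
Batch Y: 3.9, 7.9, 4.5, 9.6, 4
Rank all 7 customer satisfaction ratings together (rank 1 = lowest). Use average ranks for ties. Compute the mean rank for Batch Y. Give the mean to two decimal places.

3.30

Sorted (ascending): 3.9, 4, 4.5, 7.9, 7.9, 9.6, 9.8
The 2 values of 7.9 occupy positions 4–5 → average rank (4+5)/2 = 4.5.
Batch Y values → pooled ranks: 3.9→1, 7.9→4.5, 4.5→3, 9.6→6, 4→2
Mean rank = (1 + 4.5 + 3 + 6 + 2) / 5 = 3.30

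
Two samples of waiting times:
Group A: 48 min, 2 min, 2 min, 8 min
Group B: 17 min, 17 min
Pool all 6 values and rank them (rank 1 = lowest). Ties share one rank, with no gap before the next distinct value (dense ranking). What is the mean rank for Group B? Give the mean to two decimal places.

Sorted (ascending): 2, 2, 8, 17, 17, 48
The 2 values of 2 share dense rank 1.
The 2 values of 17 share dense rank 3.
Remaining distinct values take the next consecutive integers.
Group B values → pooled ranks: 17→3, 17→3
Mean rank = (3 + 3) / 2 = 3.00

3.00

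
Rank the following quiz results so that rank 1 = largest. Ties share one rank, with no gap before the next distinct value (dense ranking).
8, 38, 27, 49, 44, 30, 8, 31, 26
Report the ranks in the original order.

Sorted (descending): 49, 44, 38, 31, 30, 27, 26, 8, 8
The 2 values of 8 share dense rank 8.
Remaining distinct values take the next consecutive integers.

8, 3, 6, 1, 2, 5, 8, 4, 7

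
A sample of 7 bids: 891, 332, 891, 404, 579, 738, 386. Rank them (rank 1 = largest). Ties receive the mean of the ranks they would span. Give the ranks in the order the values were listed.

Sorted (descending): 891, 891, 738, 579, 404, 386, 332
The 2 values of 891 occupy positions 1–2 → average rank (1+2)/2 = 1.5.

1.5, 7, 1.5, 5, 4, 3, 6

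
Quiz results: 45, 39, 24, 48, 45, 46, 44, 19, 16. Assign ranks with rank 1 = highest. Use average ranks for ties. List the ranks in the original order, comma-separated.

3.5, 6, 7, 1, 3.5, 2, 5, 8, 9

Sorted (descending): 48, 46, 45, 45, 44, 39, 24, 19, 16
The 2 values of 45 occupy positions 3–4 → average rank (3+4)/2 = 3.5.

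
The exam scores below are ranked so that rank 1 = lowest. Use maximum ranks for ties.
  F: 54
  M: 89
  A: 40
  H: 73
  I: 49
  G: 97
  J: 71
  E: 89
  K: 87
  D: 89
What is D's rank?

9

Sorted (ascending): 40, 49, 54, 71, 73, 87, 89, 89, 89, 97
The 3 values of 89 occupy positions 7–9 → each gets rank 9.
D has value 89 → rank 9.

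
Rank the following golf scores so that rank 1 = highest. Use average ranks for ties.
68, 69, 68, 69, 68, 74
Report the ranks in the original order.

5, 2.5, 5, 2.5, 5, 1

Sorted (descending): 74, 69, 69, 68, 68, 68
The 2 values of 69 occupy positions 2–3 → average rank (2+3)/2 = 2.5.
The 3 values of 68 occupy positions 4–6 → average rank 5.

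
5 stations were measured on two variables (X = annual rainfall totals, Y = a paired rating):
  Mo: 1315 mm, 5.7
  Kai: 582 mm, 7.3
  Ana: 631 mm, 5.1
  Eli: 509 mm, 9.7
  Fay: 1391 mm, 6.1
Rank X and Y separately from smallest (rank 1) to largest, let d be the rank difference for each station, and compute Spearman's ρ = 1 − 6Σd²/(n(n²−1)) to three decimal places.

Ranks of variable 1: 4, 2, 3, 1, 5
Ranks of variable 2: 2, 4, 1, 5, 3
d = r₁ − r₂: 2, -2, 2, -4, 2
d²: 4, 4, 4, 16, 4; Σd² = 32
ρ = 1 − 6·32/(5·24) = 1 − 192/120 = -0.600

-0.600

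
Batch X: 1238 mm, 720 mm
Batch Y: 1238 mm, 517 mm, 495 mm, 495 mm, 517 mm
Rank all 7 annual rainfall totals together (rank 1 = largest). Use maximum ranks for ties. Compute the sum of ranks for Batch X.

5

Sorted (descending): 1238, 1238, 720, 517, 517, 495, 495
The 2 values of 1238 occupy positions 1–2 → each gets rank 2.
The 2 values of 517 occupy positions 4–5 → each gets rank 5.
The 2 values of 495 occupy positions 6–7 → each gets rank 7.
Batch X values → pooled ranks: 1238→2, 720→3
Rank sum = 2 + 3 = 5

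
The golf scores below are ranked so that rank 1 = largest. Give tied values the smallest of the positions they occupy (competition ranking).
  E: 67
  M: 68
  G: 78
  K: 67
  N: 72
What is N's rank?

2

Sorted (descending): 78, 72, 68, 67, 67
The 2 values of 67 occupy positions 4–5 → each gets rank 4.
N has value 72 → rank 2.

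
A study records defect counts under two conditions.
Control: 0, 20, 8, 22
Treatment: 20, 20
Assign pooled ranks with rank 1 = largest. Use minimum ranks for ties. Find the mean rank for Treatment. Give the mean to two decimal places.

2.00

Sorted (descending): 22, 20, 20, 20, 8, 0
The 3 values of 20 occupy positions 2–4 → each gets rank 2.
Treatment values → pooled ranks: 20→2, 20→2
Mean rank = (2 + 2) / 2 = 2.00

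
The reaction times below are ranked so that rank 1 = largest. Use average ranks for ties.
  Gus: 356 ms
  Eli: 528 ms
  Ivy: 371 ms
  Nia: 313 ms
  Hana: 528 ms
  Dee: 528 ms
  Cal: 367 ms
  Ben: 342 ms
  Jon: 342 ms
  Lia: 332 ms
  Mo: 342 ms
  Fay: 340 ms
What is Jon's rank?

8

Sorted (descending): 528, 528, 528, 371, 367, 356, 342, 342, 342, 340, 332, 313
The 3 values of 528 occupy positions 1–3 → average rank 2.
The 3 values of 342 occupy positions 7–9 → average rank 8.
Jon has value 342 ms → rank 8.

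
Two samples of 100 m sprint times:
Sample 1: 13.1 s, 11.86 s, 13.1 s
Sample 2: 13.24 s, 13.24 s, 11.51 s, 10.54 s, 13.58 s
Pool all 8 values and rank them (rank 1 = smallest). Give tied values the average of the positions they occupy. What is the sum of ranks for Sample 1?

Sorted (ascending): 10.54, 11.51, 11.86, 13.1, 13.1, 13.24, 13.24, 13.58
The 2 values of 13.1 occupy positions 4–5 → average rank (4+5)/2 = 4.5.
The 2 values of 13.24 occupy positions 6–7 → average rank (6+7)/2 = 6.5.
Sample 1 values → pooled ranks: 13.1→4.5, 11.86→3, 13.1→4.5
Rank sum = 4.5 + 3 + 4.5 = 12

12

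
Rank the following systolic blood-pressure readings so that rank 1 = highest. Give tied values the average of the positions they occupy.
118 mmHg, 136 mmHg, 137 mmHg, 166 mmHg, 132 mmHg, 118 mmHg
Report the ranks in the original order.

Sorted (descending): 166, 137, 136, 132, 118, 118
The 2 values of 118 occupy positions 5–6 → average rank (5+6)/2 = 5.5.

5.5, 3, 2, 1, 4, 5.5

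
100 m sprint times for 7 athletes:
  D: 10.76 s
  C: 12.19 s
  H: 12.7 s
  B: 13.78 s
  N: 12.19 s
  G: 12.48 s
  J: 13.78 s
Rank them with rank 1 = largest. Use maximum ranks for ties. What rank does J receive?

Sorted (descending): 13.78, 13.78, 12.7, 12.48, 12.19, 12.19, 10.76
The 2 values of 13.78 occupy positions 1–2 → each gets rank 2.
The 2 values of 12.19 occupy positions 5–6 → each gets rank 6.
J has value 13.78 s → rank 2.

2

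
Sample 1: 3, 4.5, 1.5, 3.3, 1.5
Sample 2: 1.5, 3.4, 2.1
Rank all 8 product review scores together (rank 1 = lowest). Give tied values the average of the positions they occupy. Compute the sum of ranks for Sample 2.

13

Sorted (ascending): 1.5, 1.5, 1.5, 2.1, 3, 3.3, 3.4, 4.5
The 3 values of 1.5 occupy positions 1–3 → average rank 2.
Sample 2 values → pooled ranks: 1.5→2, 3.4→7, 2.1→4
Rank sum = 2 + 7 + 4 = 13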